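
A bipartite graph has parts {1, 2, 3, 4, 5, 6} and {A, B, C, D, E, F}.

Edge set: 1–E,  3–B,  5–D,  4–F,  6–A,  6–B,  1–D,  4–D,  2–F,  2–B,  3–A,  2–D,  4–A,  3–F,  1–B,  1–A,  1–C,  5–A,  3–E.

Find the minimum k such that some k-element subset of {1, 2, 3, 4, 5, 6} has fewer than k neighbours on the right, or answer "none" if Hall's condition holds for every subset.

A matching saturating every left vertex exists, for instance 1→C, 2→F, 3→E, 4→D, 5→A, 6→B.
By Hall's marriage theorem, this means |N(S)| ≥ |S| for every subset S, so no violating subset exists.

none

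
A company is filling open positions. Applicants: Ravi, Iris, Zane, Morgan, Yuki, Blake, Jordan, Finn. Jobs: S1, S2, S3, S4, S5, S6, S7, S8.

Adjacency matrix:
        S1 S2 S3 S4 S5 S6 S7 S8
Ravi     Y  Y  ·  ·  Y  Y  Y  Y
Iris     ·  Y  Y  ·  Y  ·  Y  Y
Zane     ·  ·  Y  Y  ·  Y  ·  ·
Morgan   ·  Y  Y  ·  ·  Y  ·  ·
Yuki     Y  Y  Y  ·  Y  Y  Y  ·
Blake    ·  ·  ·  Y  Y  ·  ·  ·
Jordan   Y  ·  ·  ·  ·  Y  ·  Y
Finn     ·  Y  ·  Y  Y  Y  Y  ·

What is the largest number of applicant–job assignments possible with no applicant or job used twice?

8

For example, pair Ravi-S1, Iris-S3, Zane-S4, Morgan-S6, Yuki-S7, Blake-S5, Jordan-S8, Finn-S2.
This saturates every applicant, so 8 is the maximum.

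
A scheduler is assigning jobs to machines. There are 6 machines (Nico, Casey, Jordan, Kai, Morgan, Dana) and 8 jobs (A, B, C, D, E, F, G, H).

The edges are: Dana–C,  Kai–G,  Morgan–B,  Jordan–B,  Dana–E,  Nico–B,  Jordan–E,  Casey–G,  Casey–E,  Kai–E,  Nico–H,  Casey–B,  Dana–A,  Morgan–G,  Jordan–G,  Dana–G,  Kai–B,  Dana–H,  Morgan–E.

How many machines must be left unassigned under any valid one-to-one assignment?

A valid assignment of size 5: Nico-H, Casey-G, Jordan-E, Kai-B, Dana-A.
The set {Casey, Jordan, Kai, Morgan} has only 3 neighbours ({B, E, G}), so by Hall's theorem at most 5 of the 6 machines can be matched.
That matches 5 of the 6, leaving 1 unmatched; no matching can do better.

1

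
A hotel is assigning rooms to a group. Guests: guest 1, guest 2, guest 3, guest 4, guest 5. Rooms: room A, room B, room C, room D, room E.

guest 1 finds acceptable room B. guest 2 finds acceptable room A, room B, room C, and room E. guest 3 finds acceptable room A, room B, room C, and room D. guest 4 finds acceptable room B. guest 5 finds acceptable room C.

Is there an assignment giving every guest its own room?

The set {guest 1, guest 4} has only 1 neighbour ({room B}), so by Hall's theorem at most 4 of the 5 guests can be matched.
Hence no matching covers every guest.

No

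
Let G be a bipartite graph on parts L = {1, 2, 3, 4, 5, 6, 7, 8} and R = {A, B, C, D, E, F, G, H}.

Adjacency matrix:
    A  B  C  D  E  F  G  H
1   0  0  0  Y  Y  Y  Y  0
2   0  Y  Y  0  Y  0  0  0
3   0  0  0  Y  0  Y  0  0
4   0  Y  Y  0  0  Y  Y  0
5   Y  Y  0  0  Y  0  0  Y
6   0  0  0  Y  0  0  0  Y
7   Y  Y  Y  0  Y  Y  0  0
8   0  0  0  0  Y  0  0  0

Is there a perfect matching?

Yes

A valid assignment of size 8: 1-G, 2-C, 3-D, 4-F, 5-B, 6-H, 7-A, 8-E.
Every left vertex is matched, so this is a perfect matching.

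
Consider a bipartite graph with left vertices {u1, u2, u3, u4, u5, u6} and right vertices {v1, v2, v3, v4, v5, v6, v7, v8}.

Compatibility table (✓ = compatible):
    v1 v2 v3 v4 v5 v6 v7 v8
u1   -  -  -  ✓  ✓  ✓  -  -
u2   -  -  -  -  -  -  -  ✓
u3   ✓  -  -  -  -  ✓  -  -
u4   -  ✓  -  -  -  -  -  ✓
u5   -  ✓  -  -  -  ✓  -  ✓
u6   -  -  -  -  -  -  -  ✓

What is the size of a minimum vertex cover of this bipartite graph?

{u1, u3, u4, u5, v8} is a vertex cover of size 5: every edge has an endpoint in this set.
No smaller cover exists because u1–v4, u2–v8, u3–v1, u4–v2, u5–v6 is a matching of size 5, and a cover must include an endpoint of each of these disjoint edges (König's theorem).

5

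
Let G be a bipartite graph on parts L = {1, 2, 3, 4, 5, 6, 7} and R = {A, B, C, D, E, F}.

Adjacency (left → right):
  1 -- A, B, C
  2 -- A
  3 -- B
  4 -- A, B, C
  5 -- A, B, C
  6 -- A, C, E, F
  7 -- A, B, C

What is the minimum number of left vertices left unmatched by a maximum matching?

3

A valid assignment of size 4: 1→C, 2→A, 3→B, 6→E.
The set {1, 2, 3, 4, 5, 7} has only 3 neighbours ({A, B, C}), so by Hall's theorem at most 4 of the 7 left vertices can be matched.
That matches 4 of the 7, leaving 3 unmatched; no matching can do better.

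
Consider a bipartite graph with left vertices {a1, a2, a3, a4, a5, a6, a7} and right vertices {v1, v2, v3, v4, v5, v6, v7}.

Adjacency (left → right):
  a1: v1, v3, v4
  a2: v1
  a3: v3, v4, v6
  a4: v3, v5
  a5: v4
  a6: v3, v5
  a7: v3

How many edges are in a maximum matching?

One maximum matching: a1-v3, a2-v1, a3-v6, a4-v5, a5-v4.
The set {a1, a2, a4, a5, a6, a7} has only 4 neighbours ({v1, v3, v4, v5}), so by Hall's theorem at most 5 of the 7 left vertices can be matched.

5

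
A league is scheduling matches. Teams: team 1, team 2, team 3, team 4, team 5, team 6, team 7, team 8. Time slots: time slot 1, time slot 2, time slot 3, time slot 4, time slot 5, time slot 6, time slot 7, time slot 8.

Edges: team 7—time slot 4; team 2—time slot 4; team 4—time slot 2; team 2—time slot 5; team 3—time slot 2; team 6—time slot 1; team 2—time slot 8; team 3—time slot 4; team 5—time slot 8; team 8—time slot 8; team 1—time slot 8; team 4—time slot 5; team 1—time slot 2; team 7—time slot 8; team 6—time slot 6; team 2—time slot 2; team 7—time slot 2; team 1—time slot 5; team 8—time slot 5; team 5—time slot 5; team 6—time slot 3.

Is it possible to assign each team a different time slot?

The set {team 1, team 2, team 3, team 4, team 5, team 7, team 8} has only 4 neighbours ({time slot 2, time slot 4, time slot 5, time slot 8}), so by Hall's theorem at most 5 of the 8 teams can be matched.
Hence no matching covers every team.

No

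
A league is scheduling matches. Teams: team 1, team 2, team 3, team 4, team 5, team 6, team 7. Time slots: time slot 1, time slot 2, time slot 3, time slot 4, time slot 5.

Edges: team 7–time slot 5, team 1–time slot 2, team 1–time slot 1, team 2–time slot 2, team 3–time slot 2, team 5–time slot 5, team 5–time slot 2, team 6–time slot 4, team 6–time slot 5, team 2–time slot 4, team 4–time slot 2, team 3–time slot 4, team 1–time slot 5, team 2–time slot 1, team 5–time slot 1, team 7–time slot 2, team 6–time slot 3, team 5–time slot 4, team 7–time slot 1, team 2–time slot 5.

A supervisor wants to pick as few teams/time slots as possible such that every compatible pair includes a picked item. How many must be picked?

The 5 edges team 1–time slot 1, team 2–time slot 5, team 3–time slot 4, team 4–time slot 2, team 6–time slot 3 form a matching, so any vertex cover needs at least 5 vertices (one per matched edge).
Conversely {team 6, time slot 1, time slot 2, time slot 4, time slot 5} meets every edge and has exactly 5 vertices, so 5 is optimal.

5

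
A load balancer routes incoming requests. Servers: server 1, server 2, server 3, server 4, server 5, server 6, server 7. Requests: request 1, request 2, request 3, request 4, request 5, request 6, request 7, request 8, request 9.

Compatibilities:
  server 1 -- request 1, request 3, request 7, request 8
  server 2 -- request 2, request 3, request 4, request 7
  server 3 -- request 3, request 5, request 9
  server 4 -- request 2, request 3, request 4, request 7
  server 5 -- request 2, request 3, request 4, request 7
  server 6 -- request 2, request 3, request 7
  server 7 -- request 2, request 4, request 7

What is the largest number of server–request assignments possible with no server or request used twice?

6

A valid assignment of size 6: server 1→request 8, server 2→request 2, server 3→request 9, server 4→request 3, server 5→request 4, server 6→request 7.
The set {server 2, server 4, server 5, server 6, server 7} has only 4 neighbours ({request 2, request 3, request 4, request 7}), so by Hall's theorem at most 6 of the 7 servers can be matched.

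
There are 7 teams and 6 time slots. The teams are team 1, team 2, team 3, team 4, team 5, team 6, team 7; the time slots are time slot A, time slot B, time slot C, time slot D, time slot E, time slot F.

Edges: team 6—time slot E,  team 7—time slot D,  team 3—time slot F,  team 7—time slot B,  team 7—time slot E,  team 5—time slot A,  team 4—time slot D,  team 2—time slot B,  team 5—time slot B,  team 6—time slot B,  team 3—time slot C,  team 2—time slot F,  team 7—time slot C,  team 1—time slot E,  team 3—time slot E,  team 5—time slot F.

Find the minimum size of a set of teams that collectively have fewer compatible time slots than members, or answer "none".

6

Take S = {team 1, team 2, team 3, team 4, team 6, team 7}. Its neighbourhood is {time slot B, time slot C, time slot D, time slot E, time slot F}, so |N(S)| = 5 < |S| = 6.
Every subset of size less than 6 has at least as many neighbours as members, so 6 is the minimum.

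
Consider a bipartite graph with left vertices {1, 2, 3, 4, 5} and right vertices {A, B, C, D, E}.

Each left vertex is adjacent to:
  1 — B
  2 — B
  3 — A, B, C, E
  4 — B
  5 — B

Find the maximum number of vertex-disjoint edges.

For example, pair 1→B, 3→E.
The set {1, 2, 4, 5} has only 1 neighbour ({B}), so by Hall's theorem at most 2 of the 5 left vertices can be matched.

2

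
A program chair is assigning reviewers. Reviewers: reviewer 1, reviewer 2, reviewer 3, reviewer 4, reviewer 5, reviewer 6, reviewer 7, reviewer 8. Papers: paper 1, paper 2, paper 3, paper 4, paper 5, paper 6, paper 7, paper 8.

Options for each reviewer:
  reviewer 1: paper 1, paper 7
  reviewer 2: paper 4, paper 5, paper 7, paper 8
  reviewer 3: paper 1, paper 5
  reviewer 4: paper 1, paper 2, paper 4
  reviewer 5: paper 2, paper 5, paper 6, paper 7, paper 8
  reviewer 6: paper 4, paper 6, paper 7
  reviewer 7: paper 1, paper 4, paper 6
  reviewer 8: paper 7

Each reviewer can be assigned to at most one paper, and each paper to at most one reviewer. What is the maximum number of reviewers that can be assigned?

7

A valid assignment of size 7: reviewer 1-paper 1, reviewer 2-paper 8, reviewer 3-paper 5, reviewer 4-paper 4, reviewer 5-paper 2, reviewer 6-paper 7, reviewer 7-paper 6.
The set {reviewer 1, reviewer 2, reviewer 3, reviewer 4, reviewer 5, reviewer 6, reviewer 7, reviewer 8} has only 7 neighbours ({paper 1, paper 2, paper 4, paper 5, paper 6, paper 7, paper 8}), so by Hall's theorem at most 7 of the 8 reviewers can be matched.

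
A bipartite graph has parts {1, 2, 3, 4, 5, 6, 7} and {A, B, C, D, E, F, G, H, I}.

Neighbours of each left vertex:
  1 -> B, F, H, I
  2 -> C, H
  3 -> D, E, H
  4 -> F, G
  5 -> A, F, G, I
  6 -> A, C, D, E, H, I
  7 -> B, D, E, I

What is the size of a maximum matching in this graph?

7

One maximum matching: 1-F, 2-C, 3-E, 4-G, 5-I, 6-A, 7-B.
All 7 left vertices are matched, so no larger matching exists.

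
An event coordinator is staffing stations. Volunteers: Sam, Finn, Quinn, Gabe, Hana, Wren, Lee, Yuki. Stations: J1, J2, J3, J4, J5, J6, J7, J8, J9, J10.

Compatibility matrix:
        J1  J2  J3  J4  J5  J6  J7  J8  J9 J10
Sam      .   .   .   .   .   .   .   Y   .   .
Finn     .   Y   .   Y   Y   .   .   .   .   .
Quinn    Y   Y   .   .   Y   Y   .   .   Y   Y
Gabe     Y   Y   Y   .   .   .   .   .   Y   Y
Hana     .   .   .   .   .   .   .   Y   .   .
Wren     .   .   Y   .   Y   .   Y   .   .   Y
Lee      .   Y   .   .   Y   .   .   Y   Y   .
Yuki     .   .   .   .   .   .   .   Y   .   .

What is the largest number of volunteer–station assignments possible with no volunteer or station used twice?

For example, pair Sam–J8, Finn–J5, Quinn–J6, Gabe–J2, Wren–J3, Lee–J9.
The set {Sam, Hana, Yuki} has only 1 neighbour ({J8}), so by Hall's theorem at most 6 of the 8 volunteers can be matched.

6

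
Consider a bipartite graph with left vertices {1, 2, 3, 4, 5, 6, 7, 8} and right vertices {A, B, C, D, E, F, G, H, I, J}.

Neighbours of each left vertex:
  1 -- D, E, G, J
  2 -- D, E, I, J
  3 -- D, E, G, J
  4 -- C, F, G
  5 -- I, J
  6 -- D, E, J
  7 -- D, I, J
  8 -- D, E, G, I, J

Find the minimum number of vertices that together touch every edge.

6

{4, D, E, G, I, J} is a vertex cover of size 6: every edge has an endpoint in this set.
No smaller cover exists because 1–G, 2–J, 3–D, 4–F, 5–I, 6–E is a matching of size 6, and a cover must include an endpoint of each of these disjoint edges (König's theorem).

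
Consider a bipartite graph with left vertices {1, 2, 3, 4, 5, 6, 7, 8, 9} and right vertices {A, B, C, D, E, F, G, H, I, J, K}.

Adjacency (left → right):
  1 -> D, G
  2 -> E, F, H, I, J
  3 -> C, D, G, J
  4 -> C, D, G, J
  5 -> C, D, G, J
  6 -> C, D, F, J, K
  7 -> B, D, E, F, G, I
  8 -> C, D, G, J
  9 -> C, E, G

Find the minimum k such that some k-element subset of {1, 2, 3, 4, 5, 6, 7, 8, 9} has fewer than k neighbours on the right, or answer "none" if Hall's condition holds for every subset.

5

Take S = {1, 3, 4, 5, 8}. Its neighbourhood is {C, D, G, J}, so |N(S)| = 4 < |S| = 5.
Every subset of size less than 5 has at least as many neighbours as members, so 5 is the minimum.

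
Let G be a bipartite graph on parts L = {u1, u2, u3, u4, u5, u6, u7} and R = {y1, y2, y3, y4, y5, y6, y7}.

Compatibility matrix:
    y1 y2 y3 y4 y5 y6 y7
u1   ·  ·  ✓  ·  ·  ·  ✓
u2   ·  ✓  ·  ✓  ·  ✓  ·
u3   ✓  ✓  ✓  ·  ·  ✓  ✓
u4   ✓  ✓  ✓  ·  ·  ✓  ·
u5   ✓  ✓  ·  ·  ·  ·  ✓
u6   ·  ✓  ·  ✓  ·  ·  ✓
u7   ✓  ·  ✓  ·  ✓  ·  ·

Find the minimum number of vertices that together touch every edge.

7

A maximum matching has 7 edges (e.g. u1–y3, u2–y4, u3–y6, u4–y2, u5–y1, u6–y7, u7–y5).
By König's theorem the minimum vertex cover has the same size. One such cover is {u1, u2, u3, u4, u5, u6, u7}.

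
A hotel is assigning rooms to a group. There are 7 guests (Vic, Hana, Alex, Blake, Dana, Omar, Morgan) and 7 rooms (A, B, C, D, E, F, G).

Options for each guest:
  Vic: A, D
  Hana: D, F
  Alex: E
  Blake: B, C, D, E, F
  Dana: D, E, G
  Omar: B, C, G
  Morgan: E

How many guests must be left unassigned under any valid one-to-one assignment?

1

For example, pair Vic–A, Hana–D, Alex–E, Blake–F, Dana–G, Omar–B.
The set {Alex, Morgan} has only 1 neighbour ({E}), so by Hall's theorem at most 6 of the 7 guests can be matched.
That matches 6 of the 7, leaving 1 unmatched; no matching can do better.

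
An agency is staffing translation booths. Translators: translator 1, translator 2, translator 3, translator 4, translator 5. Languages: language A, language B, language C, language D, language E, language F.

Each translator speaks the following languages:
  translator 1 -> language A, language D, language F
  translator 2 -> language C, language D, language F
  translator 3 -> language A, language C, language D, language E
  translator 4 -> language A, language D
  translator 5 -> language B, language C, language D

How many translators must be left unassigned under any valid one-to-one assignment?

0

One maximum matching: translator 1→language F, translator 2→language C, translator 3→language E, translator 4→language A, translator 5→language D.
All 5 translators are matched, so no larger matching exists.
That matches 5 of the 5, leaving 0 unmatched; no matching can do better.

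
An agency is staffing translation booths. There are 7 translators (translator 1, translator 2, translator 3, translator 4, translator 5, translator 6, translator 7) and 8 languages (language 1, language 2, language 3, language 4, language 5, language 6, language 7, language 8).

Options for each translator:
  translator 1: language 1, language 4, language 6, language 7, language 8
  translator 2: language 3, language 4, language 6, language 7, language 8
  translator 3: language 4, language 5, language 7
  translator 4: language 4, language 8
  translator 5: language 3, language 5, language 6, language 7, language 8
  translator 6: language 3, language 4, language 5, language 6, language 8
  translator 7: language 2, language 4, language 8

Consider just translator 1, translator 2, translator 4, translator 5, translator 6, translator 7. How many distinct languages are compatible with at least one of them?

The union of neighbours of {translator 1, translator 2, translator 4, translator 5, translator 6, translator 7} is {language 1, language 2, language 3, language 4, language 5, language 6, language 7, language 8}, which has 8 elements.
Since |N(S)| = 8 ≥ |S| = 6, Hall's condition holds for this subset.

8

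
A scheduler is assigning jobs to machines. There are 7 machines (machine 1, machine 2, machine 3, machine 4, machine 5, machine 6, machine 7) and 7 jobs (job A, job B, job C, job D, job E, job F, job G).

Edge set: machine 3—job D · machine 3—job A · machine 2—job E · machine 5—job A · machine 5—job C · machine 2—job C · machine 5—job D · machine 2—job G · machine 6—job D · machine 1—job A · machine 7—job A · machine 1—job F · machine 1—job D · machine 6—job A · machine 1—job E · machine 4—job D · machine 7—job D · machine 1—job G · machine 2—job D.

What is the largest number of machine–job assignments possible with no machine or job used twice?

A valid assignment of size 5: machine 1→job F, machine 2→job G, machine 3→job A, machine 4→job D, machine 5→job C.
The set {machine 3, machine 4, machine 6, machine 7} has only 2 neighbours ({job A, job D}), so by Hall's theorem at most 5 of the 7 machines can be matched.

5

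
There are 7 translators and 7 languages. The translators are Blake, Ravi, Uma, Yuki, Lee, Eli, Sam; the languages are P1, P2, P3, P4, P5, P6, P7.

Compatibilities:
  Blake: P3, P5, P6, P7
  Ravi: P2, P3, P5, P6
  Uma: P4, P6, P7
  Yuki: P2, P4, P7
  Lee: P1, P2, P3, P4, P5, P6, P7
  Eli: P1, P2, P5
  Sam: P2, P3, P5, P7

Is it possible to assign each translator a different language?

A valid assignment of size 7: Blake→P5, Ravi→P6, Uma→P4, Yuki→P2, Lee→P3, Eli→P1, Sam→P7.
All 7 translators are covered.

Yes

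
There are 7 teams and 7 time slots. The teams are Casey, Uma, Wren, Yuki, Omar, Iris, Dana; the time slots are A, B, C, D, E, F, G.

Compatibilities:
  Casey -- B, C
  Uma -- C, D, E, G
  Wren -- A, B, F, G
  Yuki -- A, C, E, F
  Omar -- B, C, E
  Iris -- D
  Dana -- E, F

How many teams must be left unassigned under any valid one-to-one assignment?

For example, pair Casey-C, Uma-G, Wren-F, Yuki-A, Omar-B, Iris-D, Dana-E.
All 7 teams are matched, so no larger matching exists.
That matches 7 of the 7, leaving 0 unmatched; no matching can do better.

0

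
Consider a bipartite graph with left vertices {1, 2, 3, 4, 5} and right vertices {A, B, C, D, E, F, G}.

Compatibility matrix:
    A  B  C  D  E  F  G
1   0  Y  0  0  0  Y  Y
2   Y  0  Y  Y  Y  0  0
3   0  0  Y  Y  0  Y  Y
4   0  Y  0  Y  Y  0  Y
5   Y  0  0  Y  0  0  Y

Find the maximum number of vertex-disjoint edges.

One maximum matching: 1→F, 2→E, 3→C, 4→B, 5→G.
This saturates every left vertex, so 5 is the maximum.

5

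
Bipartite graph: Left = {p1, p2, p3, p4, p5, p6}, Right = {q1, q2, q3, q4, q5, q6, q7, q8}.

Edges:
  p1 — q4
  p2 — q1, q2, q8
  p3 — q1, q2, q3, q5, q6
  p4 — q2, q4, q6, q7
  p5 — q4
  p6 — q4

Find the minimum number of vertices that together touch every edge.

The 4 edges p1–q4, p2–q8, p3–q1, p4–q6 form a matching, so any vertex cover needs at least 4 vertices (one per matched edge).
Conversely {p2, p3, p4, q4} meets every edge and has exactly 4 vertices, so 4 is optimal.

4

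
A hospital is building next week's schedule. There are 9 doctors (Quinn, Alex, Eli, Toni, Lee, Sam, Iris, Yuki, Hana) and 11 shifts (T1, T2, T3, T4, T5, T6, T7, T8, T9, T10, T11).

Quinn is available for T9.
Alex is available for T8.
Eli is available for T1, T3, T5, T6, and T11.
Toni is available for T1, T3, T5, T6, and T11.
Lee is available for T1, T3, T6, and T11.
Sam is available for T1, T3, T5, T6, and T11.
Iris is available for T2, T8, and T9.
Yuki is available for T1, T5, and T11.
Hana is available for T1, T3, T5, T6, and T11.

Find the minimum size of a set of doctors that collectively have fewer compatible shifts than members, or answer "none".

6

Take S = {Eli, Toni, Lee, Sam, Yuki, Hana}. Its neighbourhood is {T1, T3, T5, T6, T11}, so |N(S)| = 5 < |S| = 6.
Every subset of size less than 6 has at least as many neighbours as members, so 6 is the minimum.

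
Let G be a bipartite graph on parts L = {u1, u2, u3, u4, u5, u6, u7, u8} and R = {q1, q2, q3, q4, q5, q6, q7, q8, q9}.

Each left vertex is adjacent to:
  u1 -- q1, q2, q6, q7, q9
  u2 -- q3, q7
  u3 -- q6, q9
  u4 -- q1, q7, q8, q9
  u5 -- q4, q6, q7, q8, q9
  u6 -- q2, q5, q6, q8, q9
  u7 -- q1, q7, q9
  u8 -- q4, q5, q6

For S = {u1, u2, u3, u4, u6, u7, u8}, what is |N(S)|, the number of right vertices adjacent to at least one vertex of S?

9

The union of neighbours of {u1, u2, u3, u4, u6, u7, u8} is {q1, q2, q3, q4, q5, q6, q7, q8, q9}, which has 9 elements.
Since |N(S)| = 9 ≥ |S| = 7, Hall's condition holds for this subset.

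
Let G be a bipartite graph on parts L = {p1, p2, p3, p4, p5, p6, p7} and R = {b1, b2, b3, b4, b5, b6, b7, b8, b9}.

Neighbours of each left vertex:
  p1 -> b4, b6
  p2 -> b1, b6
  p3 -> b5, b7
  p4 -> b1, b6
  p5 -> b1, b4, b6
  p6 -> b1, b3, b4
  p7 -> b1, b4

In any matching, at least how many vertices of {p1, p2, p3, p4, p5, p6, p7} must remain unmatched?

2

For example, pair p1–b4, p2–b1, p3–b5, p4–b6, p6–b3.
The set {p1, p2, p4, p5, p7} has only 3 neighbours ({b1, b4, b6}), so by Hall's theorem at most 5 of the 7 left vertices can be matched.
That matches 5 of the 7, leaving 2 unmatched; no matching can do better.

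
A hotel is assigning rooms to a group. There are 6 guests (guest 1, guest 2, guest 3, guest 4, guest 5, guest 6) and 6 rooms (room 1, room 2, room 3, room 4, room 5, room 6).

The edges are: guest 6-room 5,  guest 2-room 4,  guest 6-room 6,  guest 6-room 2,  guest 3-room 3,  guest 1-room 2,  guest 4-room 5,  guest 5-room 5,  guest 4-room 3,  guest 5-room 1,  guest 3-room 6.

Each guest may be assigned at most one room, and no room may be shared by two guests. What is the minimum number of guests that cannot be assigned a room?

For example, pair guest 1→room 2, guest 2→room 4, guest 3→room 6, guest 4→room 3, guest 5→room 1, guest 6→room 5.
All 6 guests are matched, so no larger matching exists.
That matches 6 of the 6, leaving 0 unmatched; no matching can do better.

0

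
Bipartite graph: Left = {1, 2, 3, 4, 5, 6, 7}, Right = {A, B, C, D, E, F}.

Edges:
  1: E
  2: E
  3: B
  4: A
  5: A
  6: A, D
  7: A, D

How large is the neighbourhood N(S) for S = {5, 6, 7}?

2

The union of neighbours of {5, 6, 7} is {A, D}, which has 2 elements.
Since |N(S)| = 2 < |S| = 3, Hall's condition fails for this subset.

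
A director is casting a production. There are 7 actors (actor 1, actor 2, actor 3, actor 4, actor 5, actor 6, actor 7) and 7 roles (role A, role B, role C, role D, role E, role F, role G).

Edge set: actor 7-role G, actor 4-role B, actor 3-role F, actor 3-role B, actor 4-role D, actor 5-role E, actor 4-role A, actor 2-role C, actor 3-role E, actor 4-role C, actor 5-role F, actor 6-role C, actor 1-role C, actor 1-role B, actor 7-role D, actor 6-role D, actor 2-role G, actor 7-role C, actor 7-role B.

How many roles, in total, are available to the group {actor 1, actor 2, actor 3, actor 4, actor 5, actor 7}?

7

The union of neighbours of {actor 1, actor 2, actor 3, actor 4, actor 5, actor 7} is {role A, role B, role C, role D, role E, role F, role G}, which has 7 elements.
Since |N(S)| = 7 ≥ |S| = 6, Hall's condition holds for this subset.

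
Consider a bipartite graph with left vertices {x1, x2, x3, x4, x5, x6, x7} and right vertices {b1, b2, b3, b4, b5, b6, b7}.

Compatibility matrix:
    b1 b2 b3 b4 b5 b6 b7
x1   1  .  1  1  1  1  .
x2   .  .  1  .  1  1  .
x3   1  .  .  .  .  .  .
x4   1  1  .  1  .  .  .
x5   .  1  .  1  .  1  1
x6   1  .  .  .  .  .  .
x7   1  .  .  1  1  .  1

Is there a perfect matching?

No

The set {x3, x6} has only 1 neighbour ({b1}), so by Hall's theorem at most 6 of the 7 left vertices can be matched.
Hence no matching covers every left vertex.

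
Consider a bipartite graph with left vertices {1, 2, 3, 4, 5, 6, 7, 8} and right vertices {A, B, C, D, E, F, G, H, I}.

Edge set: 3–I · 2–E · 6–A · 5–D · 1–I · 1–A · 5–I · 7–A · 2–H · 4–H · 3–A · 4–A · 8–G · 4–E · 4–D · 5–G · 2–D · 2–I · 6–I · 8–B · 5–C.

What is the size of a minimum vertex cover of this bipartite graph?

A maximum matching has 6 edges (e.g. 1–A, 2–D, 3–I, 4–E, 5–G, 8–B).
By König's theorem the minimum vertex cover has the same size. One such cover is {2, 4, 5, 8, A, I}.

6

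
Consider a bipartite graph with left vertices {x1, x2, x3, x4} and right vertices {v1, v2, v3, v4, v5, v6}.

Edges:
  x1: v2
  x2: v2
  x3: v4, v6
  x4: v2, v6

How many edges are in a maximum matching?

3

One maximum matching: x1-v2, x3-v4, x4-v6.
The set {x1, x2} has only 1 neighbour ({v2}), so by Hall's theorem at most 3 of the 4 left vertices can be matched.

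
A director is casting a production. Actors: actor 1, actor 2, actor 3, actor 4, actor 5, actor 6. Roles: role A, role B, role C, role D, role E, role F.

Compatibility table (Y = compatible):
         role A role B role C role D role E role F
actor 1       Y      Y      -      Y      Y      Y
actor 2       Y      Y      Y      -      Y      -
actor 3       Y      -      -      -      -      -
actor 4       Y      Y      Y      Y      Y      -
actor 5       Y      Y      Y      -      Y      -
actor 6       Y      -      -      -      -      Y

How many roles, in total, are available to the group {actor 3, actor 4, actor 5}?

The union of neighbours of {actor 3, actor 4, actor 5} is {role A, role B, role C, role D, role E}, which has 5 elements.
Since |N(S)| = 5 ≥ |S| = 3, Hall's condition holds for this subset.

5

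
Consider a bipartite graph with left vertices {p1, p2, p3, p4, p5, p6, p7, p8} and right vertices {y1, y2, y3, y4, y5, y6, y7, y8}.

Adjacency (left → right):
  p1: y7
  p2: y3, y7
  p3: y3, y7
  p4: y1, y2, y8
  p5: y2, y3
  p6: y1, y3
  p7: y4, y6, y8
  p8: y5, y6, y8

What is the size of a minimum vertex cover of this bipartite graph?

The 7 edges p1–y7, p2–y3, p4–y8, p5–y2, p6–y1, p7–y4, p8–y6 form a matching, so any vertex cover needs at least 7 vertices (one per matched edge).
Conversely {p4, p5, p6, p7, p8, y3, y7} meets every edge and has exactly 7 vertices, so 7 is optimal.

7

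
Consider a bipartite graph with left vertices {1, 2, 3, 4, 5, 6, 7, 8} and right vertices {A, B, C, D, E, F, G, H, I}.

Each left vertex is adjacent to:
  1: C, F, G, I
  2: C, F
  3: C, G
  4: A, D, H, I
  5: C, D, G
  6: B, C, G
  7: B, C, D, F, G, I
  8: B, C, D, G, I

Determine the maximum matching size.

7

For example, pair 1–I, 2–F, 3–C, 4–H, 5–D, 6–B, 7–G.
The set {1, 2, 3, 5, 6, 7, 8} has only 6 neighbours ({B, C, D, F, G, I}), so by Hall's theorem at most 7 of the 8 left vertices can be matched.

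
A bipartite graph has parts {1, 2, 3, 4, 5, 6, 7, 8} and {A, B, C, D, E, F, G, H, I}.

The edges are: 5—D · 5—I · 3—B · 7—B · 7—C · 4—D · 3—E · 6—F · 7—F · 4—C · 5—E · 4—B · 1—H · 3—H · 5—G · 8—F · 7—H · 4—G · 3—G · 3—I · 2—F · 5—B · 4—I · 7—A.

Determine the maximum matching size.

A valid assignment of size 6: 1-H, 2-F, 3-E, 4-B, 5-G, 7-A.
The set {2, 6, 8} has only 1 neighbour ({F}), so by Hall's theorem at most 6 of the 8 left vertices can be matched.

6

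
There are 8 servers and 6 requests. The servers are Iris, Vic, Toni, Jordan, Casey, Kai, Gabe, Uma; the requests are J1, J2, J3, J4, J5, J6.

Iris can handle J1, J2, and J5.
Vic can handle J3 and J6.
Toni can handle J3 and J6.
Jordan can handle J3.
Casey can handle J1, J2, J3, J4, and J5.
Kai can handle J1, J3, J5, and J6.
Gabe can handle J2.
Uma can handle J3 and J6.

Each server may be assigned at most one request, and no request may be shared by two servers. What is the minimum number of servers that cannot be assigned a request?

A valid assignment of size 6: Iris-J1, Vic-J6, Toni-J3, Casey-J4, Kai-J5, Gabe-J2.
The set {Vic, Toni, Jordan, Uma} has only 2 neighbours ({J3, J6}), so by Hall's theorem at most 6 of the 8 servers can be matched.
That matches 6 of the 8, leaving 2 unmatched; no matching can do better.

2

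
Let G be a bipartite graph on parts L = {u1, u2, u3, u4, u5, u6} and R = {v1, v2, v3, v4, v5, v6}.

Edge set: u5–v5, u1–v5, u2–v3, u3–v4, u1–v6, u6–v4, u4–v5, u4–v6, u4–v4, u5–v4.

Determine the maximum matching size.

4

For example, pair u1–v5, u2–v3, u3–v4, u4–v6.
The set {u1, u3, u4, u5, u6} has only 3 neighbours ({v4, v5, v6}), so by Hall's theorem at most 4 of the 6 left vertices can be matched.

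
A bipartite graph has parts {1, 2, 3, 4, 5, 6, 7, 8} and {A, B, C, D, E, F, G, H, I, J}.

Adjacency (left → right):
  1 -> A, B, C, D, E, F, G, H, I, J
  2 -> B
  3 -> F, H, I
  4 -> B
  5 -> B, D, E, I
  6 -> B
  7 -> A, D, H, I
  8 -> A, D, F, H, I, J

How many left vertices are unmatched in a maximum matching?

2

For example, pair 1→G, 2→B, 3→F, 5→E, 7→I, 8→J.
The set {2, 4, 6} has only 1 neighbour ({B}), so by Hall's theorem at most 6 of the 8 left vertices can be matched.
That matches 6 of the 8, leaving 2 unmatched; no matching can do better.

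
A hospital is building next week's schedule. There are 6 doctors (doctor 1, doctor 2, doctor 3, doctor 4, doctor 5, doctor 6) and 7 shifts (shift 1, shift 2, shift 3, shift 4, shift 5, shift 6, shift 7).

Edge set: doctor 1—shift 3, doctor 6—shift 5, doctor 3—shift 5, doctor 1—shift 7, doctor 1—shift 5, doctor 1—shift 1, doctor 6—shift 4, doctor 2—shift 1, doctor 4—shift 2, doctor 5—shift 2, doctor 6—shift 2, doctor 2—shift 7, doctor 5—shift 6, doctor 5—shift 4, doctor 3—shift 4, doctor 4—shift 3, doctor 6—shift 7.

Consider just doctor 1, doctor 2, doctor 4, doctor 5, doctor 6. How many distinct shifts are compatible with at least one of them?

7

The union of neighbours of {doctor 1, doctor 2, doctor 4, doctor 5, doctor 6} is {shift 1, shift 2, shift 3, shift 4, shift 5, shift 6, shift 7}, which has 7 elements.
Since |N(S)| = 7 ≥ |S| = 5, Hall's condition holds for this subset.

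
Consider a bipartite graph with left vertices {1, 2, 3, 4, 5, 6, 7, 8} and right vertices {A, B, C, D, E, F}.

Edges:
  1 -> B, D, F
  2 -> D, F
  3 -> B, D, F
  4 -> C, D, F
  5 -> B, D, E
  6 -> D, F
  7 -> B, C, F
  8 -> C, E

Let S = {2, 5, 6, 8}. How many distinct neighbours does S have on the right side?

5

The union of neighbours of {2, 5, 6, 8} is {B, C, D, E, F}, which has 5 elements.
Since |N(S)| = 5 ≥ |S| = 4, Hall's condition holds for this subset.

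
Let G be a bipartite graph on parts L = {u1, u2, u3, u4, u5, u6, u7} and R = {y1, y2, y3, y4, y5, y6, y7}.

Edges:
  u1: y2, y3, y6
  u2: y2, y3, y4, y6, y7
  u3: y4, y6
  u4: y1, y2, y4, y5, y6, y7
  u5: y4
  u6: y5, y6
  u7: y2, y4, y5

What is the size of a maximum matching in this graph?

A valid assignment of size 7: u1–y3, u2–y7, u3–y6, u4–y1, u5–y4, u6–y5, u7–y2.
All 7 left vertices are matched, so no larger matching exists.

7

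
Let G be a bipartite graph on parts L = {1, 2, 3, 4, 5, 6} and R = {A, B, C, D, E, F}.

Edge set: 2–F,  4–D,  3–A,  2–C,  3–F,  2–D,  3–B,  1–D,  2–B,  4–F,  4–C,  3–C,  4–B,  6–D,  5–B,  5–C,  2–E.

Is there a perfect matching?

No

The set {1, 6} has only 1 neighbour ({D}), so by Hall's theorem at most 5 of the 6 left vertices can be matched.
Hence no matching covers every left vertex.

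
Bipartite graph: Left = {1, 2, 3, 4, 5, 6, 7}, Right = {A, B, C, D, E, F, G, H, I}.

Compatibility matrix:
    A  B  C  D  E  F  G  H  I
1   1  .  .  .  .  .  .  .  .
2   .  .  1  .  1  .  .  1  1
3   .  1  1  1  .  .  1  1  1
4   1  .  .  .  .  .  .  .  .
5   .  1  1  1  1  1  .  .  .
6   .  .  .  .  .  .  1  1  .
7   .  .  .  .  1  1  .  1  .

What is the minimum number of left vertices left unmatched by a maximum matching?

For example, pair 1→A, 2→C, 3→B, 5→E, 6→G, 7→H.
The set {1, 4} has only 1 neighbour ({A}), so by Hall's theorem at most 6 of the 7 left vertices can be matched.
That matches 6 of the 7, leaving 1 unmatched; no matching can do better.

1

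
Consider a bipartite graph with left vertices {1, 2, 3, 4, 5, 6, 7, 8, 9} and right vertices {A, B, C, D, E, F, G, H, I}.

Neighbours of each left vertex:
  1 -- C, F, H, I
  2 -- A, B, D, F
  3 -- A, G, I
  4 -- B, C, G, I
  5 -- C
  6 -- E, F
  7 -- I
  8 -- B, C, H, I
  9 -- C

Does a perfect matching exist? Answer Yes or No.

The set {5, 9} has only 1 neighbour ({C}), so by Hall's theorem at most 8 of the 9 left vertices can be matched.
Hence no matching covers every left vertex.

No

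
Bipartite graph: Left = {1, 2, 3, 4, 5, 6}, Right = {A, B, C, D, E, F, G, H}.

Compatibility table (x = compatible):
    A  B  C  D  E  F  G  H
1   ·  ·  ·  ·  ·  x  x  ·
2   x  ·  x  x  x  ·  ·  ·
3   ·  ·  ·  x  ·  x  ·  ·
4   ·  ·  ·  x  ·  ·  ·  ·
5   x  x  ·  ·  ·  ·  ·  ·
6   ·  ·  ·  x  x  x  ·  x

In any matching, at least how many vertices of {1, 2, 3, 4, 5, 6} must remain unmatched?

A valid assignment of size 6: 1-G, 2-E, 3-F, 4-D, 5-B, 6-H.
This saturates every left vertex, so 6 is the maximum.
That matches 6 of the 6, leaving 0 unmatched; no matching can do better.

0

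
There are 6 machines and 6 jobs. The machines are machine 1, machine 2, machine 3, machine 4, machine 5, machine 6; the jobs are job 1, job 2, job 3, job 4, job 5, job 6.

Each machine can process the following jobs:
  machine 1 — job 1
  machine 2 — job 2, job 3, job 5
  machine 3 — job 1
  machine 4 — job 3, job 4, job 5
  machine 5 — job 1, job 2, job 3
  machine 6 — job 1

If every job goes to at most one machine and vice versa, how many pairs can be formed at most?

4

A valid assignment of size 4: machine 1-job 1, machine 2-job 5, machine 4-job 3, machine 5-job 2.
The set {machine 1, machine 3, machine 6} has only 1 neighbour ({job 1}), so by Hall's theorem at most 4 of the 6 machines can be matched.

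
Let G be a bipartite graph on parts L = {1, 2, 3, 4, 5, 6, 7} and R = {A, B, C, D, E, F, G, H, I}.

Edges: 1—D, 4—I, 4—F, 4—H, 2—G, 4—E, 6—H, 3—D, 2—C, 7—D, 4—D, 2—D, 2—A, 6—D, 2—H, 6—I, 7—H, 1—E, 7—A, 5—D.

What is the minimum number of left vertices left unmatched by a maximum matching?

One maximum matching: 1–E, 2–G, 3–D, 4–F, 6–I, 7–H.
The set {3, 5} has only 1 neighbour ({D}), so by Hall's theorem at most 6 of the 7 left vertices can be matched.
That matches 6 of the 7, leaving 1 unmatched; no matching can do better.

1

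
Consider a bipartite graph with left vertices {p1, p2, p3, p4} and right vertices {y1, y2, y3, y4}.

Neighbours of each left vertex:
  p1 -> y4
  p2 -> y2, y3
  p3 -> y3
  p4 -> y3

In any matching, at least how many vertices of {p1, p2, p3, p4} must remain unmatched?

1

A valid assignment of size 3: p1-y4, p2-y2, p3-y3.
The set {p3, p4} has only 1 neighbour ({y3}), so by Hall's theorem at most 3 of the 4 left vertices can be matched.
That matches 3 of the 4, leaving 1 unmatched; no matching can do better.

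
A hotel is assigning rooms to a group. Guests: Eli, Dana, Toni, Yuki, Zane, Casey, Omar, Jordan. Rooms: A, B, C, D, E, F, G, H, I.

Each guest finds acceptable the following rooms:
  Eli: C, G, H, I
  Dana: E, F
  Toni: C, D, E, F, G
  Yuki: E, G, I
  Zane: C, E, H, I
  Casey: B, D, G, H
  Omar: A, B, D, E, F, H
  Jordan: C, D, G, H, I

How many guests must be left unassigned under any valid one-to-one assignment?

A valid assignment of size 8: Eli→H, Dana→F, Toni→D, Yuki→E, Zane→C, Casey→B, Omar→A, Jordan→G.
This saturates every guest, so 8 is the maximum.
That matches 8 of the 8, leaving 0 unmatched; no matching can do better.

0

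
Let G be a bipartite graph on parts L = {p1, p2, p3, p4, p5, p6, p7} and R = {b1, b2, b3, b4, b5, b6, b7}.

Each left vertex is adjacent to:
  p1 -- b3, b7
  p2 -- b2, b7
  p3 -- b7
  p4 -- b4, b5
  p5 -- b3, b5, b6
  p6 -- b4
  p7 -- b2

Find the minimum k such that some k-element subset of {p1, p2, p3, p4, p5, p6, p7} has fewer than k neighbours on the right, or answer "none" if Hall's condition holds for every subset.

3

Take S = {p2, p3, p7}. Its neighbourhood is {b2, b7}, so |N(S)| = 2 < |S| = 3.
Every subset of size less than 3 has at least as many neighbours as members, so 3 is the minimum.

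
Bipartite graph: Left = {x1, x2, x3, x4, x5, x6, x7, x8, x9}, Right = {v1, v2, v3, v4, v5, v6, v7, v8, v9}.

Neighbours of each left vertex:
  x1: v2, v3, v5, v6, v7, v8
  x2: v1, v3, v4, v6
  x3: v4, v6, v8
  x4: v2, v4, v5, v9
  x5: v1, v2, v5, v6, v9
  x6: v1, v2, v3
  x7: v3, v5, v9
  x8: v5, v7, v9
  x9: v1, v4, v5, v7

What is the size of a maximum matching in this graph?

9

One maximum matching: x1→v8, x2→v6, x3→v4, x4→v2, x5→v5, x6→v1, x7→v3, x8→v9, x9→v7.
This saturates every left vertex, so 9 is the maximum.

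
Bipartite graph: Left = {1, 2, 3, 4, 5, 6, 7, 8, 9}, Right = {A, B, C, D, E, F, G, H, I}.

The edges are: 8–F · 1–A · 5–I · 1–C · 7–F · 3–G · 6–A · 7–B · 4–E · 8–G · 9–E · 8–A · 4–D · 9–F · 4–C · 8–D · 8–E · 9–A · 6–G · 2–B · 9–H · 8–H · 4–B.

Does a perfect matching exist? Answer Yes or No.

Yes

One maximum matching: 1-C, 2-B, 3-G, 4-D, 5-I, 6-A, 7-F, 8-E, 9-H.
Every left vertex is matched, so this is a perfect matching.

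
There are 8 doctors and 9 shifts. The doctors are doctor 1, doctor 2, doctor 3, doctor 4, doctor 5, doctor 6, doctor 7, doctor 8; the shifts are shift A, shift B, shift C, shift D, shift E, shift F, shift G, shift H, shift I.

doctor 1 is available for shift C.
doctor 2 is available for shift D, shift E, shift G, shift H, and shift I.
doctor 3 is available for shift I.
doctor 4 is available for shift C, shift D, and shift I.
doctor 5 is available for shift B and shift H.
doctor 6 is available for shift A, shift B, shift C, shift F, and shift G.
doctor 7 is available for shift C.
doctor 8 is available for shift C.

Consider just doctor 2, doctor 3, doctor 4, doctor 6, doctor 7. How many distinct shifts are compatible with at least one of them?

The union of neighbours of {doctor 2, doctor 3, doctor 4, doctor 6, doctor 7} is {shift A, shift B, shift C, shift D, shift E, shift F, shift G, shift H, shift I}, which has 9 elements.
Since |N(S)| = 9 ≥ |S| = 5, Hall's condition holds for this subset.

9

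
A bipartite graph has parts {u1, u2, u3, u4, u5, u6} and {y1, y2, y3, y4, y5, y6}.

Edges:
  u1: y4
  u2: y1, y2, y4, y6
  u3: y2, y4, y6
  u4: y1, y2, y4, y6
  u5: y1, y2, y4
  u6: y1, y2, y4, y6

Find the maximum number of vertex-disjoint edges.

For example, pair u1→y4, u2→y2, u3→y6, u4→y1.
The set {u1, u2, u3, u4, u5, u6} has only 4 neighbours ({y1, y2, y4, y6}), so by Hall's theorem at most 4 of the 6 left vertices can be matched.

4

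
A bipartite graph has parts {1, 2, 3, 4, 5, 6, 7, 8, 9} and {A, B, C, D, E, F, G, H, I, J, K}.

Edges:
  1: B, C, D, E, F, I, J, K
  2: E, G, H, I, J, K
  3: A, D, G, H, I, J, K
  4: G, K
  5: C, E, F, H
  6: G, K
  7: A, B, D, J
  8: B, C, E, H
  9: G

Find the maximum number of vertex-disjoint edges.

For example, pair 1-E, 2-H, 3-A, 4-K, 5-C, 6-G, 7-J, 8-B.
The set {4, 6, 9} has only 2 neighbours ({G, K}), so by Hall's theorem at most 8 of the 9 left vertices can be matched.

8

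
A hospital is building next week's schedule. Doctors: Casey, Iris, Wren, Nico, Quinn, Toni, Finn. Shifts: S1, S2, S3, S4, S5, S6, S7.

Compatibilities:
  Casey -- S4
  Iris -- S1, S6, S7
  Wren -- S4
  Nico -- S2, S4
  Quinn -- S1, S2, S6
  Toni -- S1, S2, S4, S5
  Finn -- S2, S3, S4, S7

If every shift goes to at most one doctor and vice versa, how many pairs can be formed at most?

One maximum matching: Casey–S4, Iris–S6, Nico–S2, Quinn–S1, Toni–S5, Finn–S7.
The set {Casey, Wren} has only 1 neighbour ({S4}), so by Hall's theorem at most 6 of the 7 doctors can be matched.

6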